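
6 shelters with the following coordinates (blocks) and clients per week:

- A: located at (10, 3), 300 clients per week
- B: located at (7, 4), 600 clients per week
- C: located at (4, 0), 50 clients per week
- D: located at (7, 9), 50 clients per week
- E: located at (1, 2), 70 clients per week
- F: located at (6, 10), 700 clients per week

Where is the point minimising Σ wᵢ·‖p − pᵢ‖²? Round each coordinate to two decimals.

The minimiser of Σwᵢ‖p−pᵢ‖² is the weighted centroid p* = (Σwᵢpᵢ)/(Σwᵢ).
Σwᵢ = 1770.
Σwᵢxᵢ = 300·10 + 600·7 + 50·4 + 50·7 + 70·1 + 700·6 = 12020.
Σwᵢyᵢ = 300·3 + 600·4 + 50·0 + 50·9 + 70·2 + 700·10 = 10890.
x* = 12020/1770 = 6.79, y* = 10890/1770 = 6.15.

(6.79, 6.15)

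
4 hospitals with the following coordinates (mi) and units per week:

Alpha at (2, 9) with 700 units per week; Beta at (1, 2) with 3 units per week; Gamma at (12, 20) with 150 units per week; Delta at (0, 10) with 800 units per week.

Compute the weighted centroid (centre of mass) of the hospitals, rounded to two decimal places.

(1.94, 10.47)

The minimiser of Σwᵢ‖p−pᵢ‖² is the weighted centroid p* = (Σwᵢpᵢ)/(Σwᵢ).
Σwᵢ = 1653.
Σwᵢxᵢ = 700·2 + 3·1 + 150·12 + 800·0 = 3203.
Σwᵢyᵢ = 700·9 + 3·2 + 150·20 + 800·10 = 17306.
x* = 3203/1653 = 1.94, y* = 17306/1653 = 10.47.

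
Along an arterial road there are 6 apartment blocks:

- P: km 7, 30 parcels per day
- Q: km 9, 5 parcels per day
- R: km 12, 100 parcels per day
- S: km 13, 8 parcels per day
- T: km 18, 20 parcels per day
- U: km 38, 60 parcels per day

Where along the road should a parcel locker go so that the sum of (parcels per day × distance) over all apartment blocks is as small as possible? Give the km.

For a sum of weighted absolute distances on a line, the optimum is the weighted median (not the mean). Total weight W = 223; half-weight = 111.5.
Sort by position and accumulate weight:
  km 7 (P, w=30) → cum 30
  km 9 (Q, w=5) → cum 35
  km 12 (R, w=100) → cum 135  ≥ 111.5 → median here
  km 13 (S, w=8) → cum 143
  km 18 (T, w=20) → cum 163
  km 38 (U, w=60) → cum 223
Optimal location: km 12.

x = 12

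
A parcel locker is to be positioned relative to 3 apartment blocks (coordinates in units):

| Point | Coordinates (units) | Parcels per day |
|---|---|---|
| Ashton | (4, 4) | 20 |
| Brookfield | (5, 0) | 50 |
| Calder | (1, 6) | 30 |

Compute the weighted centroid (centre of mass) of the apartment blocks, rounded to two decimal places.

(3.60, 2.60)

The minimiser of Σwᵢ‖p−pᵢ‖² is the weighted centroid p* = (Σwᵢpᵢ)/(Σwᵢ).
Σwᵢ = 100.
Σwᵢxᵢ = 20·4 + 50·5 + 30·1 = 360.
Σwᵢyᵢ = 20·4 + 50·0 + 30·6 = 260.
x* = 360/100 = 3.60, y* = 260/100 = 2.60.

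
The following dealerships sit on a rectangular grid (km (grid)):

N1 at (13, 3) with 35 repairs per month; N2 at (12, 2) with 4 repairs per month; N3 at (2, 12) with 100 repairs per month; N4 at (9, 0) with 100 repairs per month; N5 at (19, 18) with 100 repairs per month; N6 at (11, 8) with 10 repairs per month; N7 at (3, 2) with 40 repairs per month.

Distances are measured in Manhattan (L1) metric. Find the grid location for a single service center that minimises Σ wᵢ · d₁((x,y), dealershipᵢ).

(9, 12)

Manhattan distance separates: Σwᵢ(|x−xᵢ|+|y−yᵢ|) = Σwᵢ|x−xᵢ| + Σwᵢ|y−yᵢ|, so x and y are optimised independently as 1-D weighted medians.
Total weight W = 389; half = 194.5.
x-coordinate, sorted with cumulative weight:
  x=2 (N3, w=100) cum 100
  x=3 (N7, w=40) cum 140
  x=9 (N4, w=100) cum 240  ← median
  x=11 (N6, w=10) cum 250
  x=12 (N2, w=4) cum 254
  x=13 (N1, w=35) cum 289
  x=19 (N5, w=100) cum 389
⇒ x* = 9
y-coordinate, sorted with cumulative weight:
  y=0 (N4, w=100) cum 100
  y=2 (N2, w=4) cum 104
  y=2 (N7, w=40) cum 144
  y=3 (N1, w=35) cum 179
  y=8 (N6, w=10) cum 189
  y=12 (N3, w=100) cum 289  ← median
  y=18 (N5, w=100) cum 389
⇒ y* = 12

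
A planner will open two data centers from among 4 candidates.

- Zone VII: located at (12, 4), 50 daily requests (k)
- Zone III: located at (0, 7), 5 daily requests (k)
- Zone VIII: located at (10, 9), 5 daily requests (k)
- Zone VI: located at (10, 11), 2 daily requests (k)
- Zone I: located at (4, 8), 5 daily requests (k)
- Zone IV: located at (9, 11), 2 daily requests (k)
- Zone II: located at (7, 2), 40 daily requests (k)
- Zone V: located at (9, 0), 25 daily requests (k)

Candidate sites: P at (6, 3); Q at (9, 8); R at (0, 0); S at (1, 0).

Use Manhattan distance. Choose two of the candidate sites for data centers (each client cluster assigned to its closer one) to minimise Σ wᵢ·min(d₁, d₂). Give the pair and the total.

Evaluate every pair (each demand assigned to the nearer of the two):
  {P, Q}: total = 679
  {P, R}: total = 746
  {P, S}: total = 751
  {Q, R}: total = 954
  {Q, S}: total = 959
  {R, S}: total = 1528
Best pair: {P, Q} with total 679.

{P, Q}, total 679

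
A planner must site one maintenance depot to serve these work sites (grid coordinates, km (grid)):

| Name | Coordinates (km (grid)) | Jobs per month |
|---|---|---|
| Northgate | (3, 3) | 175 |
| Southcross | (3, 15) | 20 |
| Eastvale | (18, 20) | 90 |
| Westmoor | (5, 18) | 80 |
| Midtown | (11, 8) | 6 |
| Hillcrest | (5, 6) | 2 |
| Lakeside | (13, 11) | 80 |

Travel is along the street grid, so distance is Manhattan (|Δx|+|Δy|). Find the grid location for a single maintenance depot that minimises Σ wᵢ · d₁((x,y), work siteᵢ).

Manhattan distance separates: Σwᵢ(|x−xᵢ|+|y−yᵢ|) = Σwᵢ|x−xᵢ| + Σwᵢ|y−yᵢ|, so x and y are optimised independently as 1-D weighted medians.
Total weight W = 453; half = 226.5.
x-coordinate, sorted with cumulative weight:
  x=3 (Northgate, w=175) cum 175
  x=3 (Southcross, w=20) cum 195
  x=5 (Westmoor, w=80) cum 275  ← median
  x=5 (Hillcrest, w=2) cum 277
  x=11 (Midtown, w=6) cum 283
  x=13 (Lakeside, w=80) cum 363
  x=18 (Eastvale, w=90) cum 453
⇒ x* = 5
y-coordinate, sorted with cumulative weight:
  y=3 (Northgate, w=175) cum 175
  y=6 (Hillcrest, w=2) cum 177
  y=8 (Midtown, w=6) cum 183
  y=11 (Lakeside, w=80) cum 263  ← median
  y=15 (Southcross, w=20) cum 283
  y=18 (Westmoor, w=80) cum 363
  y=20 (Eastvale, w=90) cum 453
⇒ y* = 11

(5, 11)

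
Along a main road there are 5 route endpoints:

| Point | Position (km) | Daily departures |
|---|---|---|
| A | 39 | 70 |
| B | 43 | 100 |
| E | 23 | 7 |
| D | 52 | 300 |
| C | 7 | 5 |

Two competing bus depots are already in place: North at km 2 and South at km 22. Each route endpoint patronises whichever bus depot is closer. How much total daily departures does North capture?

5

The indifferent point is the midpoint (2+22)/2 = 12; route endpoints left of it (closer to North at 2) go to North, those right go to South.
  C at 7 (w=5) → North
  E at 23 (w=7) → South
  A at 39 (w=70) → South
  B at 43 (w=100) → South
  D at 52 (w=300) → South
North captures 5; South captures 477.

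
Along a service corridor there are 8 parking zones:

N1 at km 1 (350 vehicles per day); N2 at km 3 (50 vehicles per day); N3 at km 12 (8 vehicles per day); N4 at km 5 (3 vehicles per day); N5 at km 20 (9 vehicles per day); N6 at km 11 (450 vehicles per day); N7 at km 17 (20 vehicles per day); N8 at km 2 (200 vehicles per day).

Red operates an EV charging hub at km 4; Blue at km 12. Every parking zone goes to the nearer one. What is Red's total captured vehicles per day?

603

The indifferent point is the midpoint (4+12)/2 = 8; parking zones left of it (closer to Red at 4) go to Red, those right go to Blue.
  N1 at 1 (w=350) → Red
  N8 at 2 (w=200) → Red
  N2 at 3 (w=50) → Red
  N4 at 5 (w=3) → Red
  N6 at 11 (w=450) → Blue
  N3 at 12 (w=8) → Blue
  N7 at 17 (w=20) → Blue
  N5 at 20 (w=9) → Blue
Red captures 603; Blue captures 487.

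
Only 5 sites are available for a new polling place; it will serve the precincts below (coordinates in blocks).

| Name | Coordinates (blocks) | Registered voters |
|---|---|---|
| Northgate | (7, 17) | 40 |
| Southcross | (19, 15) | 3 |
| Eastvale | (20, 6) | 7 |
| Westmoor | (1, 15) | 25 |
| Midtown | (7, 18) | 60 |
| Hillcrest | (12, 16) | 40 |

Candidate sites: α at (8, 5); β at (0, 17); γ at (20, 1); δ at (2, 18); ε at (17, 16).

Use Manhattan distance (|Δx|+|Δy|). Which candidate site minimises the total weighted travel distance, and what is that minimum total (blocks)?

Total weighted distance at each candidate:
  α (8, 5): total = 2539
  β (0, 17): total = 1635
  γ (20, 1): total = 4785
  δ (2, 18): total = 1390
  ε (17, 16): total = 1885
Minimum is at δ with total 1390 blocks.

δ, total 1390 blocks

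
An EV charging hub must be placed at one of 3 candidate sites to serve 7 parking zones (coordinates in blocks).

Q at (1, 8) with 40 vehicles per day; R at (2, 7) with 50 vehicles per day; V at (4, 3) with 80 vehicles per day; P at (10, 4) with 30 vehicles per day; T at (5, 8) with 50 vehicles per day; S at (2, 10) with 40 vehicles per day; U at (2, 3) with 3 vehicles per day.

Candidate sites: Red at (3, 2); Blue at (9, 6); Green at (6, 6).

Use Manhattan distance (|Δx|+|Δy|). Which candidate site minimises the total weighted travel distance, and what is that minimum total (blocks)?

Total weighted distance at each candidate:
  Red (3, 2): total = 1816
  Blue (9, 6): total = 2300
  Green (6, 6): total = 1601
Minimum is at Green with total 1601 blocks.

Green, total 1601 blocks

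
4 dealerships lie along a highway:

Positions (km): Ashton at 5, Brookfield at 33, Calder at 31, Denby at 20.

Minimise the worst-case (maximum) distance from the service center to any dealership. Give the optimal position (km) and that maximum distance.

location 19, max distance 14

The 1-center on a line is the midpoint of the two extreme points: leftmost at 5, rightmost at 33.
Optimal location = (5 + 33)/2 = 19; maximum distance = (33 − 5)/2 = 14.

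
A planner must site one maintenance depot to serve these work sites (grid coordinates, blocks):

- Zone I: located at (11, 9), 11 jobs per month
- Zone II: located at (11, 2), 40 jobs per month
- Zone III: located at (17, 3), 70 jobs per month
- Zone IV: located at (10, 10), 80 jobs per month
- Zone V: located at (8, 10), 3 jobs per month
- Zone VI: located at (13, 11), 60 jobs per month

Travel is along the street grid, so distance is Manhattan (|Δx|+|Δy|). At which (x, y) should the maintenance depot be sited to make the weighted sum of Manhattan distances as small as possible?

Manhattan distance separates: Σwᵢ(|x−xᵢ|+|y−yᵢ|) = Σwᵢ|x−xᵢ| + Σwᵢ|y−yᵢ|, so x and y are optimised independently as 1-D weighted medians.
Total weight W = 264; half = 132.
x-coordinate, sorted with cumulative weight:
  x=8 (Zone V, w=3) cum 3
  x=10 (Zone IV, w=80) cum 83
  x=11 (Zone I, w=11) cum 94
  x=11 (Zone II, w=40) cum 134  ← median
  x=13 (Zone VI, w=60) cum 194
  x=17 (Zone III, w=70) cum 264
⇒ x* = 11
y-coordinate, sorted with cumulative weight:
  y=2 (Zone II, w=40) cum 40
  y=3 (Zone III, w=70) cum 110
  y=9 (Zone I, w=11) cum 121
  y=10 (Zone IV, w=80) cum 201  ← median
  y=10 (Zone V, w=3) cum 204
  y=11 (Zone VI, w=60) cum 264
⇒ y* = 10

(11, 10)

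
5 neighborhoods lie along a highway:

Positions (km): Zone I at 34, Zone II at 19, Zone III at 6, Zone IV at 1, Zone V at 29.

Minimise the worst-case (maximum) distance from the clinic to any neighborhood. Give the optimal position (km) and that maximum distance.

The 1-center on a line is the midpoint of the two extreme points: leftmost at 1, rightmost at 34.
Optimal location = (1 + 34)/2 = 17.5; maximum distance = (34 − 1)/2 = 16.5.

location 17.5, max distance 16.5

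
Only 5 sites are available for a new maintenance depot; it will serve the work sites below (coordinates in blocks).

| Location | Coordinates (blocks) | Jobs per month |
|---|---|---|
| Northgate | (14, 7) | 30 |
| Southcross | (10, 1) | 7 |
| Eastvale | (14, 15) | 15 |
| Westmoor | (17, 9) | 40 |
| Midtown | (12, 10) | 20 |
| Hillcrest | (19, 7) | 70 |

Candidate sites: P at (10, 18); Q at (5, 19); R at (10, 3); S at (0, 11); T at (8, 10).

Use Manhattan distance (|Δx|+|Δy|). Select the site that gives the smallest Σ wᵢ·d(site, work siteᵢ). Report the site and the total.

Total weighted distance at each candidate:
  P (10, 18): total = 2914
  Q (5, 19): total = 4006
  R (10, 3): total = 2104
  S (0, 11): total = 3580
  T (8, 10): total = 1972
Minimum is at T with total 1972 blocks.

T, total 1972 blocks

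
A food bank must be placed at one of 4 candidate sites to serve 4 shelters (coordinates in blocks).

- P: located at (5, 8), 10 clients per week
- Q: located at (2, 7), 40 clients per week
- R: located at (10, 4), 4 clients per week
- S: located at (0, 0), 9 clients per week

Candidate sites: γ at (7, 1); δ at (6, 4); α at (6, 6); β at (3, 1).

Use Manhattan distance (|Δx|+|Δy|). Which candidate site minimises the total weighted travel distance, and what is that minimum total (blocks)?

Total weighted distance at each candidate:
  γ (7, 1): total = 626
  δ (6, 4): total = 436
  α (6, 6): total = 362
  β (3, 1): total = 446
Minimum is at α with total 362 blocks.

α, total 362 blocks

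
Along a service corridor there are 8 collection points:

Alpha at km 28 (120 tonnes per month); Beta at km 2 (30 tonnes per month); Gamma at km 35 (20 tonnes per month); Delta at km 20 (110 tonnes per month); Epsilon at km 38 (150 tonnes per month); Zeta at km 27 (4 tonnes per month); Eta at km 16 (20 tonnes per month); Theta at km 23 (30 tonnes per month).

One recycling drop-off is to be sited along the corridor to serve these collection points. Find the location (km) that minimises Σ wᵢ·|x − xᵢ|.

For a sum of weighted absolute distances on a line, the optimum is the weighted median (not the mean). Total weight W = 484; half-weight = 242.
Sort by position and accumulate weight:
  km 2 (Beta, w=30) → cum 30
  km 16 (Eta, w=20) → cum 50
  km 20 (Delta, w=110) → cum 160
  km 23 (Theta, w=30) → cum 190
  km 27 (Zeta, w=4) → cum 194
  km 28 (Alpha, w=120) → cum 314  ≥ 242 → median here
  km 35 (Gamma, w=20) → cum 334
  km 38 (Epsilon, w=150) → cum 484
Optimal location: km 28.

x = 28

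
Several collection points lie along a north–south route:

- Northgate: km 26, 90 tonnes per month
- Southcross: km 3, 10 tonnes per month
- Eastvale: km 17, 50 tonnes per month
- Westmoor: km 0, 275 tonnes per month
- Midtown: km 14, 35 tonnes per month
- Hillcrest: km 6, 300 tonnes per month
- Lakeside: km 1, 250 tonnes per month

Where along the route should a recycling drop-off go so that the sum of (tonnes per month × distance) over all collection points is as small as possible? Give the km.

x = 1

For a sum of weighted absolute distances on a line, the optimum is the weighted median (not the mean). Total weight W = 1010; half-weight = 505.
Sort by position and accumulate weight:
  km 0 (Westmoor, w=275) → cum 275
  km 1 (Lakeside, w=250) → cum 525  ≥ 505 → median here
  km 3 (Southcross, w=10) → cum 535
  km 6 (Hillcrest, w=300) → cum 835
  km 14 (Midtown, w=35) → cum 870
  km 17 (Eastvale, w=50) → cum 920
  km 26 (Northgate, w=90) → cum 1010
Optimal location: km 1.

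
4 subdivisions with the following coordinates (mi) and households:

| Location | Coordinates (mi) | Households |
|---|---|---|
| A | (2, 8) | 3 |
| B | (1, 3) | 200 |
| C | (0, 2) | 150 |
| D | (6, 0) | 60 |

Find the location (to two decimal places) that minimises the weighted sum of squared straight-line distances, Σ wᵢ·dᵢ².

The minimiser of Σwᵢ‖p−pᵢ‖² is the weighted centroid p* = (Σwᵢpᵢ)/(Σwᵢ).
Σwᵢ = 413.
Σwᵢxᵢ = 3·2 + 200·1 + 150·0 + 60·6 = 566.
Σwᵢyᵢ = 3·8 + 200·3 + 150·2 + 60·0 = 924.
x* = 566/413 = 1.37, y* = 924/413 = 2.24.

(1.37, 2.24)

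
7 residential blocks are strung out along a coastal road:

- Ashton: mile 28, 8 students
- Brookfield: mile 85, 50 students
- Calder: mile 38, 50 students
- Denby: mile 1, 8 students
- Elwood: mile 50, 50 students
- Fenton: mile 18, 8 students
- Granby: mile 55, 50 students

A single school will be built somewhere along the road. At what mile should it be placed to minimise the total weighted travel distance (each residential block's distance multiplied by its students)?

For a sum of weighted absolute distances on a line, the optimum is the weighted median (not the mean). Total weight W = 224; half-weight = 112.
Sort by position and accumulate weight:
  mile 1 (Denby, w=8) → cum 8
  mile 18 (Fenton, w=8) → cum 16
  mile 28 (Ashton, w=8) → cum 24
  mile 38 (Calder, w=50) → cum 74
  mile 50 (Elwood, w=50) → cum 124  ≥ 112 → median here
  mile 55 (Granby, w=50) → cum 174
  mile 85 (Brookfield, w=50) → cum 224
Optimal location: mile 50.

x = 50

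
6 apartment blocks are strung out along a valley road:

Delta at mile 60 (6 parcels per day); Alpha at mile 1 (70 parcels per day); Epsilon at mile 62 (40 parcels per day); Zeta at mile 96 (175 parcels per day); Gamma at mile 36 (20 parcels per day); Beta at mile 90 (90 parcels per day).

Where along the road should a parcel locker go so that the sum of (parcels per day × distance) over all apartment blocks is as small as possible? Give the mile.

x = 90

For a sum of weighted absolute distances on a line, the optimum is the weighted median (not the mean). Total weight W = 401; half-weight = 200.5.
Sort by position and accumulate weight:
  mile 1 (Alpha, w=70) → cum 70
  mile 36 (Gamma, w=20) → cum 90
  mile 60 (Delta, w=6) → cum 96
  mile 62 (Epsilon, w=40) → cum 136
  mile 90 (Beta, w=90) → cum 226  ≥ 200.5 → median here
  mile 96 (Zeta, w=175) → cum 401
Optimal location: mile 90.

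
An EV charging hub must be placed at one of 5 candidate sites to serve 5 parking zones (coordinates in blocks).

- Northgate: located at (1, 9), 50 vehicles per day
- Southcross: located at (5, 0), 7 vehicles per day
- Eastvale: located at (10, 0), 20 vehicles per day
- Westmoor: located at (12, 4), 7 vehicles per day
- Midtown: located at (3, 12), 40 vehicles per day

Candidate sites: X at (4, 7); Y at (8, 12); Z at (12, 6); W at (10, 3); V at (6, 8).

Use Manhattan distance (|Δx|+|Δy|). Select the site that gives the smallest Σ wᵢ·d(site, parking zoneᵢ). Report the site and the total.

Total weighted distance at each candidate:
  X (4, 7): total = 883
  Y (8, 12): total = 1169
  Z (12, 6): total = 1565
  W (10, 3): total = 1527
  V (6, 8): total = 953
Minimum is at X with total 883 blocks.

X, total 883 blocks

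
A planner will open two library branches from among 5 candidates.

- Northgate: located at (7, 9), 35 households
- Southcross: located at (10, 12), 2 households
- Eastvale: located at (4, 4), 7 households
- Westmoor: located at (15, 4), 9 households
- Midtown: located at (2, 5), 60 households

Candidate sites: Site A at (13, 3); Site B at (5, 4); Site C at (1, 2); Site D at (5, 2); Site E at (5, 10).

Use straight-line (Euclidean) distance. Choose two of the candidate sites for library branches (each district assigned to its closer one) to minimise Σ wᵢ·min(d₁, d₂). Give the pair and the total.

{Site B, Site E}, total 375.8

Evaluate every pair (each demand assigned to the nearer of the two):
  {Site B, Site E}: total = 375.8
  {Site C, Site E}: total = 409.0
  {Site A, Site B}: total = 424.2
  {Site D, Site E}: total = 451.0
  {Site B, Site C}: total = 494.1
  {Site B, Site D}: total = 494.1
  {Site A, Site E}: total = 501.6
  {Site A, Site C}: total = 551.1
  {Site A, Site D}: total = 564.1
  {Site C, Site D}: total = 574.3
Best pair: {Site B, Site E} with total 375.8.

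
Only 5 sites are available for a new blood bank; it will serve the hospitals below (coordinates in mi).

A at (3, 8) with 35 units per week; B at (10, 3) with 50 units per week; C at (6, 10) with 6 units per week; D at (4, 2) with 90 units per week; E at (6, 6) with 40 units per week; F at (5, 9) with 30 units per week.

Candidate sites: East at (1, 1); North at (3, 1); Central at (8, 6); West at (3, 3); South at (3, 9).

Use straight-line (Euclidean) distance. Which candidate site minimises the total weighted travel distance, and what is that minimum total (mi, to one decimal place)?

West, total 1057.4 mi

Total weighted distance at each candidate:
  East (1, 1): total = 1613.3
  North (3, 1): total = 1273.8
  Central (8, 6): total = 1112.0
  West (3, 3): total = 1057.4
  South (3, 9): total = 1381.1
Minimum is at West with total 1057.4 mi.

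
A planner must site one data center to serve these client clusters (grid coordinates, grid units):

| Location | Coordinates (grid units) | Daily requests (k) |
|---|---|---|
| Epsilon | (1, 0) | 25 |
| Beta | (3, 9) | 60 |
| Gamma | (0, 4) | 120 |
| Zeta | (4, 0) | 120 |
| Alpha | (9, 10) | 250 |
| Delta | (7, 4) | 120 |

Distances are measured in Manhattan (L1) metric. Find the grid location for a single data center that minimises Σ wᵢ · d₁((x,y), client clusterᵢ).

(7, 4)

Manhattan distance separates: Σwᵢ(|x−xᵢ|+|y−yᵢ|) = Σwᵢ|x−xᵢ| + Σwᵢ|y−yᵢ|, so x and y are optimised independently as 1-D weighted medians.
Total weight W = 695; half = 347.5.
x-coordinate, sorted with cumulative weight:
  x=0 (Gamma, w=120) cum 120
  x=1 (Epsilon, w=25) cum 145
  x=3 (Beta, w=60) cum 205
  x=4 (Zeta, w=120) cum 325
  x=7 (Delta, w=120) cum 445  ← median
  x=9 (Alpha, w=250) cum 695
⇒ x* = 7
y-coordinate, sorted with cumulative weight:
  y=0 (Epsilon, w=25) cum 25
  y=0 (Zeta, w=120) cum 145
  y=4 (Gamma, w=120) cum 265
  y=4 (Delta, w=120) cum 385  ← median
  y=9 (Beta, w=60) cum 445
  y=10 (Alpha, w=250) cum 695
⇒ y* = 4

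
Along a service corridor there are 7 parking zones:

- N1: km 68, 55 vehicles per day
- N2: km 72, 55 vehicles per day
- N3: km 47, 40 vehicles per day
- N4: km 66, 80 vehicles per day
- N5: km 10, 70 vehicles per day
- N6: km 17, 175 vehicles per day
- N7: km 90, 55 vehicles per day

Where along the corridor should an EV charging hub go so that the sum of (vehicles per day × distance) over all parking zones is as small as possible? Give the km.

For a sum of weighted absolute distances on a line, the optimum is the weighted median (not the mean). Total weight W = 530; half-weight = 265.
Sort by position and accumulate weight:
  km 10 (N5, w=70) → cum 70
  km 17 (N6, w=175) → cum 245
  km 47 (N3, w=40) → cum 285  ≥ 265 → median here
  km 66 (N4, w=80) → cum 365
  km 68 (N1, w=55) → cum 420
  km 72 (N2, w=55) → cum 475
  km 90 (N7, w=55) → cum 530
Optimal location: km 47.

x = 47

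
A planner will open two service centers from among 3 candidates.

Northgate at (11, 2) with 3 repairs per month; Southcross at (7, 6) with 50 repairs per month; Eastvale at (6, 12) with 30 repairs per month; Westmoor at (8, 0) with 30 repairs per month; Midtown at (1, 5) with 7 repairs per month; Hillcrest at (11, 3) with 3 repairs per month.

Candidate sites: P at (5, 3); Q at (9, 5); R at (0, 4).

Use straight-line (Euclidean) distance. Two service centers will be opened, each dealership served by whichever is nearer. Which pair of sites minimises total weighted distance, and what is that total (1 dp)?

Evaluate every pair (each demand assigned to the nearer of the two):
  {P, Q}: total = 518.2
  {Q, R}: total = 522.4
  {P, R}: total = 625.4
Best pair: {P, Q} with total 518.2.

{P, Q}, total 518.2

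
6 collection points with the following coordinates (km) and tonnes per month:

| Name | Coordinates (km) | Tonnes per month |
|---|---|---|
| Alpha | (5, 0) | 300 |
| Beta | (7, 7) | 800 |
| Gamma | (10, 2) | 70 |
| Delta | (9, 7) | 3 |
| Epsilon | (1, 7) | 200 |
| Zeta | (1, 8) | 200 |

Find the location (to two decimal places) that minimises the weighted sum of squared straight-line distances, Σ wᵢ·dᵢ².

(5.23, 5.57)

The minimiser of Σwᵢ‖p−pᵢ‖² is the weighted centroid p* = (Σwᵢpᵢ)/(Σwᵢ).
Σwᵢ = 1573.
Σwᵢxᵢ = 300·5 + 800·7 + 70·10 + 3·9 + 200·1 + 200·1 = 8227.
Σwᵢyᵢ = 300·0 + 800·7 + 70·2 + 3·7 + 200·7 + 200·8 = 8761.
x* = 8227/1573 = 5.23, y* = 8761/1573 = 5.57.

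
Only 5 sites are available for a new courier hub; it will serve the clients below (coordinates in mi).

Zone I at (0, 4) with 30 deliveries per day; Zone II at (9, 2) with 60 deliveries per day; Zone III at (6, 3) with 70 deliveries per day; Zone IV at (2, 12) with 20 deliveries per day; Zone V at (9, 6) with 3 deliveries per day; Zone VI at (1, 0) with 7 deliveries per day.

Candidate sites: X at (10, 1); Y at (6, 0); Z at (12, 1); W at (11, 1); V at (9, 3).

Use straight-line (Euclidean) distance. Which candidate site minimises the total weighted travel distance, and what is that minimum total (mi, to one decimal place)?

Total weighted distance at each candidate:
  X (10, 1): total = 1061.8
  Y (6, 0): total = 950.8
  Z (12, 1): total = 1395.7
  W (11, 1): total = 1223.9
  V (9, 3): total = 838.5
Minimum is at V with total 838.5 mi.

V, total 838.5 mi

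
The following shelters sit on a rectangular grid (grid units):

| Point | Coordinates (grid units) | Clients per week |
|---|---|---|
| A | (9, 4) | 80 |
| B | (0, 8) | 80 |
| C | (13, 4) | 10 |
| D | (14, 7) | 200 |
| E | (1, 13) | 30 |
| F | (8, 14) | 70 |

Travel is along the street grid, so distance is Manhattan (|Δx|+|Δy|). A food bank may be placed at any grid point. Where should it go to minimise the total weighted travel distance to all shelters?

Manhattan distance separates: Σwᵢ(|x−xᵢ|+|y−yᵢ|) = Σwᵢ|x−xᵢ| + Σwᵢ|y−yᵢ|, so x and y are optimised independently as 1-D weighted medians.
Total weight W = 470; half = 235.
x-coordinate, sorted with cumulative weight:
  x=0 (B, w=80) cum 80
  x=1 (E, w=30) cum 110
  x=8 (F, w=70) cum 180
  x=9 (A, w=80) cum 260  ← median
  x=13 (C, w=10) cum 270
  x=14 (D, w=200) cum 470
⇒ x* = 9
y-coordinate, sorted with cumulative weight:
  y=4 (A, w=80) cum 80
  y=4 (C, w=10) cum 90
  y=7 (D, w=200) cum 290  ← median
  y=8 (B, w=80) cum 370
  y=13 (E, w=30) cum 400
  y=14 (F, w=70) cum 470
⇒ y* = 7

(9, 7)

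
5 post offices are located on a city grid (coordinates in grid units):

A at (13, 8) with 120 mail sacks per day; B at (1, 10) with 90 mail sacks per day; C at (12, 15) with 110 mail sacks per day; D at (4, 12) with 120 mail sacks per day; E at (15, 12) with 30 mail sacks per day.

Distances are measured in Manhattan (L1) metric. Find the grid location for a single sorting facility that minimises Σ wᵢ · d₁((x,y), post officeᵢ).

(12, 12)

Manhattan distance separates: Σwᵢ(|x−xᵢ|+|y−yᵢ|) = Σwᵢ|x−xᵢ| + Σwᵢ|y−yᵢ|, so x and y are optimised independently as 1-D weighted medians.
Total weight W = 470; half = 235.
x-coordinate, sorted with cumulative weight:
  x=1 (B, w=90) cum 90
  x=4 (D, w=120) cum 210
  x=12 (C, w=110) cum 320  ← median
  x=13 (A, w=120) cum 440
  x=15 (E, w=30) cum 470
⇒ x* = 12
y-coordinate, sorted with cumulative weight:
  y=8 (A, w=120) cum 120
  y=10 (B, w=90) cum 210
  y=12 (D, w=120) cum 330  ← median
  y=12 (E, w=30) cum 360
  y=15 (C, w=110) cum 470
⇒ y* = 12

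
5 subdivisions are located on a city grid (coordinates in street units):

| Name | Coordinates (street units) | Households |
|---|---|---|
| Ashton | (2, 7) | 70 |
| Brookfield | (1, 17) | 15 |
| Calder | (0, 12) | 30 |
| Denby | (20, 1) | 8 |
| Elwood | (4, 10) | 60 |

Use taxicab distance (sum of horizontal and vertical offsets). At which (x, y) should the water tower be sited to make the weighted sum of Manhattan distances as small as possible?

Manhattan distance separates: Σwᵢ(|x−xᵢ|+|y−yᵢ|) = Σwᵢ|x−xᵢ| + Σwᵢ|y−yᵢ|, so x and y are optimised independently as 1-D weighted medians.
Total weight W = 183; half = 91.5.
x-coordinate, sorted with cumulative weight:
  x=0 (Calder, w=30) cum 30
  x=1 (Brookfield, w=15) cum 45
  x=2 (Ashton, w=70) cum 115  ← median
  x=4 (Elwood, w=60) cum 175
  x=20 (Denby, w=8) cum 183
⇒ x* = 2
y-coordinate, sorted with cumulative weight:
  y=1 (Denby, w=8) cum 8
  y=7 (Ashton, w=70) cum 78
  y=10 (Elwood, w=60) cum 138  ← median
  y=12 (Calder, w=30) cum 168
  y=17 (Brookfield, w=15) cum 183
⇒ y* = 10

(2, 10)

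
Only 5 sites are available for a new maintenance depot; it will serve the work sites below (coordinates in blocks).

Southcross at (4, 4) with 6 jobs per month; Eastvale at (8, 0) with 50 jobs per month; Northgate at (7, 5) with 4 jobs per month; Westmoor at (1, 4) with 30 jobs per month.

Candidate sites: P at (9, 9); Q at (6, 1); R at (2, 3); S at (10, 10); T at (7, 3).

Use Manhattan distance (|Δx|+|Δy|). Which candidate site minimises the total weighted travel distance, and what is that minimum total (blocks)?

Total weighted distance at each candidate:
  P (9, 9): total = 974
  Q (6, 1): total = 440
  R (2, 3): total = 556
  S (10, 10): total = 1154
  T (7, 3): total = 442
Minimum is at Q with total 440 blocks.

Q, total 440 blocks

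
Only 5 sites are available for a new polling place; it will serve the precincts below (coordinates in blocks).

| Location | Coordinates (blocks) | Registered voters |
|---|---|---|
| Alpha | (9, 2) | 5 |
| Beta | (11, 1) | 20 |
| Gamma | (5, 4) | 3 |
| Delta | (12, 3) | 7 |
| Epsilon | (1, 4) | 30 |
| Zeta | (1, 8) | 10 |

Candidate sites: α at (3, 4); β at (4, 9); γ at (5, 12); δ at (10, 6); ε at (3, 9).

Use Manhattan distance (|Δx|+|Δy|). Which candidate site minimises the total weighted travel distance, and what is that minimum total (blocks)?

Total weighted distance at each candidate:
  α (3, 4): total = 456
  β (4, 9): total = 756
  γ (5, 12): total = 986
  δ (10, 6): total = 641
  ε (3, 9): total = 751
Minimum is at α with total 456 blocks.

α, total 456 blocks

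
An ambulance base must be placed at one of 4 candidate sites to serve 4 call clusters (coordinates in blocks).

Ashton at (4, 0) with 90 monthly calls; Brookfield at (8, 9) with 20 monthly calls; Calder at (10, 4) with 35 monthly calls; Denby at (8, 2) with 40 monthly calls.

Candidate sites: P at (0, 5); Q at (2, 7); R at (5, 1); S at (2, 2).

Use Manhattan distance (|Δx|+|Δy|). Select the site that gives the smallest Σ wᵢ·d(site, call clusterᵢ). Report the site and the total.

R, total 840 blocks

Total weighted distance at each candidate:
  P (0, 5): total = 1875
  Q (2, 7): total = 1795
  R (5, 1): total = 840
  S (2, 2): total = 1210
Minimum is at R with total 840 blocks.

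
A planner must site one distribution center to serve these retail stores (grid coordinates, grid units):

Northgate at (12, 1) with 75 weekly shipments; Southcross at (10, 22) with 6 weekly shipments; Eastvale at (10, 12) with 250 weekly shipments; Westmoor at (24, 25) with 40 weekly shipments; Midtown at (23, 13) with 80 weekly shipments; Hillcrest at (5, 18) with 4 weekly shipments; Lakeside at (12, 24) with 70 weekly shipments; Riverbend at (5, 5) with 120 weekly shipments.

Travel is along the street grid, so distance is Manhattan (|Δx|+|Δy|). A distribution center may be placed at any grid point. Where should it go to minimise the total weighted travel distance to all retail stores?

(10, 12)

Manhattan distance separates: Σwᵢ(|x−xᵢ|+|y−yᵢ|) = Σwᵢ|x−xᵢ| + Σwᵢ|y−yᵢ|, so x and y are optimised independently as 1-D weighted medians.
Total weight W = 645; half = 322.5.
x-coordinate, sorted with cumulative weight:
  x=5 (Hillcrest, w=4) cum 4
  x=5 (Riverbend, w=120) cum 124
  x=10 (Southcross, w=6) cum 130
  x=10 (Eastvale, w=250) cum 380  ← median
  x=12 (Northgate, w=75) cum 455
  x=12 (Lakeside, w=70) cum 525
  x=23 (Midtown, w=80) cum 605
  x=24 (Westmoor, w=40) cum 645
⇒ x* = 10
y-coordinate, sorted with cumulative weight:
  y=1 (Northgate, w=75) cum 75
  y=5 (Riverbend, w=120) cum 195
  y=12 (Eastvale, w=250) cum 445  ← median
  y=13 (Midtown, w=80) cum 525
  y=18 (Hillcrest, w=4) cum 529
  y=22 (Southcross, w=6) cum 535
  y=24 (Lakeside, w=70) cum 605
  y=25 (Westmoor, w=40) cum 645
⇒ y* = 12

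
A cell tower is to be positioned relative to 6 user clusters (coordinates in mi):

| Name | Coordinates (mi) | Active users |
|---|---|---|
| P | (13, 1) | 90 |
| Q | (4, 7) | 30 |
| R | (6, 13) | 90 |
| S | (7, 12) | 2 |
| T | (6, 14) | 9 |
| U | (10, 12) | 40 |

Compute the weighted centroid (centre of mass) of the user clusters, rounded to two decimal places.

The minimiser of Σwᵢ‖p−pᵢ‖² is the weighted centroid p* = (Σwᵢpᵢ)/(Σwᵢ).
Σwᵢ = 261.
Σwᵢxᵢ = 90·13 + 30·4 + 90·6 + 2·7 + 9·6 + 40·10 = 2298.
Σwᵢyᵢ = 90·1 + 30·7 + 90·13 + 2·12 + 9·14 + 40·12 = 2100.
x* = 2298/261 = 8.80, y* = 2100/261 = 8.05.

(8.80, 8.05)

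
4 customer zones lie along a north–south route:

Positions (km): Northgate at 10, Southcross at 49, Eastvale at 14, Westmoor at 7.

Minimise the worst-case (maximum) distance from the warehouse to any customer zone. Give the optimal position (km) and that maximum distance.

The 1-center on a line is the midpoint of the two extreme points: leftmost at 7, rightmost at 49.
Optimal location = (7 + 49)/2 = 28; maximum distance = (49 − 7)/2 = 21.

location 28, max distance 21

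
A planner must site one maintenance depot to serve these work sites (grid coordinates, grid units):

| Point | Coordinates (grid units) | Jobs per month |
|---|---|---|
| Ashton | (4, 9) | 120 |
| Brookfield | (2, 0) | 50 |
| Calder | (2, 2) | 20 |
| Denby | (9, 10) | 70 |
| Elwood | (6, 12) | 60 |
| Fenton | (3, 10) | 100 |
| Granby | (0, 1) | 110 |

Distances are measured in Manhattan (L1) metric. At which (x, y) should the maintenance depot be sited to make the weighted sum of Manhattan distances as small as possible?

(3, 9)

Manhattan distance separates: Σwᵢ(|x−xᵢ|+|y−yᵢ|) = Σwᵢ|x−xᵢ| + Σwᵢ|y−yᵢ|, so x and y are optimised independently as 1-D weighted medians.
Total weight W = 530; half = 265.
x-coordinate, sorted with cumulative weight:
  x=0 (Granby, w=110) cum 110
  x=2 (Brookfield, w=50) cum 160
  x=2 (Calder, w=20) cum 180
  x=3 (Fenton, w=100) cum 280  ← median
  x=4 (Ashton, w=120) cum 400
  x=6 (Elwood, w=60) cum 460
  x=9 (Denby, w=70) cum 530
⇒ x* = 3
y-coordinate, sorted with cumulative weight:
  y=0 (Brookfield, w=50) cum 50
  y=1 (Granby, w=110) cum 160
  y=2 (Calder, w=20) cum 180
  y=9 (Ashton, w=120) cum 300  ← median
  y=10 (Denby, w=70) cum 370
  y=10 (Fenton, w=100) cum 470
  y=12 (Elwood, w=60) cum 530
⇒ y* = 9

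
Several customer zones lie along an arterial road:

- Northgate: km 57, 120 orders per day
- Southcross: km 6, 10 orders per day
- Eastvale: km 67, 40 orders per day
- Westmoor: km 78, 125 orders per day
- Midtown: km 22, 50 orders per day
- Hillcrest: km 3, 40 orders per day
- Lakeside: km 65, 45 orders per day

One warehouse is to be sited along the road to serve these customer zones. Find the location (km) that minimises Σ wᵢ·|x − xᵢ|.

x = 57

For a sum of weighted absolute distances on a line, the optimum is the weighted median (not the mean). Total weight W = 430; half-weight = 215.
Sort by position and accumulate weight:
  km 3 (Hillcrest, w=40) → cum 40
  km 6 (Southcross, w=10) → cum 50
  km 22 (Midtown, w=50) → cum 100
  km 57 (Northgate, w=120) → cum 220  ≥ 215 → median here
  km 65 (Lakeside, w=45) → cum 265
  km 67 (Eastvale, w=40) → cum 305
  km 78 (Westmoor, w=125) → cum 430
Optimal location: km 57.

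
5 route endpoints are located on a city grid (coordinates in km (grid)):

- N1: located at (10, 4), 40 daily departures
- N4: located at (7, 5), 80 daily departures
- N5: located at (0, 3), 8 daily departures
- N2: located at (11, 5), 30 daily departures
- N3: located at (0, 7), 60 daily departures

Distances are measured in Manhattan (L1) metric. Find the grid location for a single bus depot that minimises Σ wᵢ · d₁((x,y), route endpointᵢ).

Manhattan distance separates: Σwᵢ(|x−xᵢ|+|y−yᵢ|) = Σwᵢ|x−xᵢ| + Σwᵢ|y−yᵢ|, so x and y are optimised independently as 1-D weighted medians.
Total weight W = 218; half = 109.
x-coordinate, sorted with cumulative weight:
  x=0 (N5, w=8) cum 8
  x=0 (N3, w=60) cum 68
  x=7 (N4, w=80) cum 148  ← median
  x=10 (N1, w=40) cum 188
  x=11 (N2, w=30) cum 218
⇒ x* = 7
y-coordinate, sorted with cumulative weight:
  y=3 (N5, w=8) cum 8
  y=4 (N1, w=40) cum 48
  y=5 (N4, w=80) cum 128  ← median
  y=5 (N2, w=30) cum 158
  y=7 (N3, w=60) cum 218
⇒ y* = 5

(7, 5)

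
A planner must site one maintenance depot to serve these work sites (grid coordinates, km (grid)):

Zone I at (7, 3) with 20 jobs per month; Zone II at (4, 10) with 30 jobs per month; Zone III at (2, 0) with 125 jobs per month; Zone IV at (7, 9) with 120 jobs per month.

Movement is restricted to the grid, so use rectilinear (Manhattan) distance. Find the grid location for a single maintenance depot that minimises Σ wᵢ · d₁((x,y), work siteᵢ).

Manhattan distance separates: Σwᵢ(|x−xᵢ|+|y−yᵢ|) = Σwᵢ|x−xᵢ| + Σwᵢ|y−yᵢ|, so x and y are optimised independently as 1-D weighted medians.
Total weight W = 295; half = 147.5.
x-coordinate, sorted with cumulative weight:
  x=2 (Zone III, w=125) cum 125
  x=4 (Zone II, w=30) cum 155  ← median
  x=7 (Zone I, w=20) cum 175
  x=7 (Zone IV, w=120) cum 295
⇒ x* = 4
y-coordinate, sorted with cumulative weight:
  y=0 (Zone III, w=125) cum 125
  y=3 (Zone I, w=20) cum 145
  y=9 (Zone IV, w=120) cum 265  ← median
  y=10 (Zone II, w=30) cum 295
⇒ y* = 9

(4, 9)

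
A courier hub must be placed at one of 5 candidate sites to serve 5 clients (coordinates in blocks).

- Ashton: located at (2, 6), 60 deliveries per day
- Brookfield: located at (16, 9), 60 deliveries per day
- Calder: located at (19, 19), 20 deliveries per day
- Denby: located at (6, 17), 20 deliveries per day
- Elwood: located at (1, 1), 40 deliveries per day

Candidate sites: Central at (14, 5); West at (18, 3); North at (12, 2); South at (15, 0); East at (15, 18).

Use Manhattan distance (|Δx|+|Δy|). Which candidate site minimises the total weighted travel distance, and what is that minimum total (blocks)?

Total weighted distance at each candidate:
  Central (14, 5): total = 2600
  West (18, 3): total = 3240
  North (12, 2): total = 2880
  South (15, 0): total = 3320
  East (15, 18): total = 3640
Minimum is at Central with total 2600 blocks.

Central, total 2600 blocks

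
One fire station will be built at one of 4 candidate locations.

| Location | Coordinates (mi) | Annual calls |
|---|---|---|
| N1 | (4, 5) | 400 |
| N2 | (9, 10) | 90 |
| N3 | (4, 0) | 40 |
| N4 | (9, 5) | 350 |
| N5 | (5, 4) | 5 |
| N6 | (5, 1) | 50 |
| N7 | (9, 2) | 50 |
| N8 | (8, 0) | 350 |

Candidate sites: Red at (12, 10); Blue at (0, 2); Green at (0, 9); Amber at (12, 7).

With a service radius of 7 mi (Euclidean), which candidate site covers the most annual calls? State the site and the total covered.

Blue, covering 495

Coverage radius r = 7 mi; a point is covered iff (Δx)²+(Δy)² ≤ 7² = 49.
  Red (12, 10): covers {N2, N4} → 440
  Blue (0, 2): covers {N1, N3, N5, N6} → 495
  Green (0, 9): covers {N1} → 400
  Amber (12, 7): covers {N2, N4, N7} → 490
Maximum coverage at Blue: 495 annual calls.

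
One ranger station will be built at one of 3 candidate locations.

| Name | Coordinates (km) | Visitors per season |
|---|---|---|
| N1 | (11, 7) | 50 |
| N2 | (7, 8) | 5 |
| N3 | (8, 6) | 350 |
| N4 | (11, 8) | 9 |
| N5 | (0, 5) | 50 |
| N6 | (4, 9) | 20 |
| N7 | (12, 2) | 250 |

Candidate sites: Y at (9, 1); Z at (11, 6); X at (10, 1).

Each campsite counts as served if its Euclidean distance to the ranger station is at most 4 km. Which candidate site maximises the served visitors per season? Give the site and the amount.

Coverage radius r = 4 km; a point is covered iff (Δx)²+(Δy)² ≤ 4² = 16.
  Y (9, 1): covers {N7} → 250
  Z (11, 6): covers {N1, N3, N4} → 409
  X (10, 1): covers {N7} → 250
Maximum coverage at Z: 409 visitors per season.

Z, covering 409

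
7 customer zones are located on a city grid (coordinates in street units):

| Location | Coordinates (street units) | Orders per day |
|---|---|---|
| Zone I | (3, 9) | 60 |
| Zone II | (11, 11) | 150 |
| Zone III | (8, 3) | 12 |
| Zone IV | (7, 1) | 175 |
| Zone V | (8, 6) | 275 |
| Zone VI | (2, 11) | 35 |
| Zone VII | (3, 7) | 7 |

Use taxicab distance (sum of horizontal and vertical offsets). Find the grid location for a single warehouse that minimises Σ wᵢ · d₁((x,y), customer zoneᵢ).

Manhattan distance separates: Σwᵢ(|x−xᵢ|+|y−yᵢ|) = Σwᵢ|x−xᵢ| + Σwᵢ|y−yᵢ|, so x and y are optimised independently as 1-D weighted medians.
Total weight W = 714; half = 357.
x-coordinate, sorted with cumulative weight:
  x=2 (Zone VI, w=35) cum 35
  x=3 (Zone I, w=60) cum 95
  x=3 (Zone VII, w=7) cum 102
  x=7 (Zone IV, w=175) cum 277
  x=8 (Zone III, w=12) cum 289
  x=8 (Zone V, w=275) cum 564  ← median
  x=11 (Zone II, w=150) cum 714
⇒ x* = 8
y-coordinate, sorted with cumulative weight:
  y=1 (Zone IV, w=175) cum 175
  y=3 (Zone III, w=12) cum 187
  y=6 (Zone V, w=275) cum 462  ← median
  y=7 (Zone VII, w=7) cum 469
  y=9 (Zone I, w=60) cum 529
  y=11 (Zone II, w=150) cum 679
  y=11 (Zone VI, w=35) cum 714
⇒ y* = 6

(8, 6)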